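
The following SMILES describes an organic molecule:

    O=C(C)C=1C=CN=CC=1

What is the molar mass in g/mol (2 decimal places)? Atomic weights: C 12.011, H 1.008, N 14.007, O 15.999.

121.14 g/mol

First, the molecular formula is C7H7NO (counting implicit H from valence).
  C: 7 × 12.011 = 84.077
  H: 7 × 1.008 = 7.056
  N: 1 × 14.007 = 14.007
  O: 1 × 15.999 = 15.999
Sum: 7×12.011 + 7×1.008 + 1×14.007 + 1×15.999 = 121.139 → 121.14 g/mol.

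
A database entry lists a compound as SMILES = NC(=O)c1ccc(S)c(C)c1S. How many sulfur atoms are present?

2

Scan the SMILES for S atoms (remember two-letter symbols like Cl and Br are single atoms).
Sulfur count: 2.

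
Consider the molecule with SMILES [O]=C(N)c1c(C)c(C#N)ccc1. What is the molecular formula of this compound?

Walk through each heavy atom and fill implicit hydrogens from standard valence (C 4, N 3, O 2, S 2, halogen 1); for lowercase aromatic atoms, an aromatic c carries 1 H when it has two neighbours and 0 H with three, and aromatic n carries 0 H:
  atom 1: O with explicit H count 0
  atom 2: C, bond orders sum to 4 (valence 4) → 0 H
  atom 3: N, bond orders sum to 1 (valence 3) → 2 H
  atom 4: aromatic c, 3 neighbours → 0 H
  atom 5: aromatic c, 3 neighbours → 0 H
  atom 6: C, bond orders sum to 1 (valence 4) → 3 H
  atom 7: aromatic c, 3 neighbours → 0 H
  atom 8: C, bond orders sum to 4 (valence 4) → 0 H
  atom 9: N, bond orders sum to 3 (valence 3) → 0 H
  atom 10: aromatic c, 2 neighbours → 1 H
  atom 11: aromatic c, 2 neighbours → 1 H
  atom 12: aromatic c, 2 neighbours → 1 H
Totals → C:9, H:8, N:2, O:1.
In Hill order: C9H8N2O.

C9H8N2O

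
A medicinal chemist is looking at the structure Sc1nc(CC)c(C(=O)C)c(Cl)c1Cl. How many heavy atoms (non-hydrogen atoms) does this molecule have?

14

Every atom symbol written in the SMILES (organic subset) is one heavy atom; implicit H are not written.
Heavy atoms by element → C:9, Cl:2, N:1, O:1, S:1.
Total: 14.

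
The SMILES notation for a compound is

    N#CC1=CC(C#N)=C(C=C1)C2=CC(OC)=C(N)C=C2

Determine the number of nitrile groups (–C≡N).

2

The nitrile motif appears at heavy-atom positions 2, 6 in the SMILES.
Other groups present: 1 ether, 1 primary amine.
Nitrile count: 2.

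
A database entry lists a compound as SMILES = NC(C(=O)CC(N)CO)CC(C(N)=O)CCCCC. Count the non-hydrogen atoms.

19

Every atom symbol written in the SMILES (organic subset) is one heavy atom; implicit H are not written.
Heavy atoms by element → C:13, N:3, O:3.
Total: 19.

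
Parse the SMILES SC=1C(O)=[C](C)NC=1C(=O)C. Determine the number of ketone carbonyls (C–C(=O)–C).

1

The ketone motif appears at heavy-atom position 9 in the SMILES.
Other groups present: 1 hydroxyl, 1 thiol.
Ketone count: 1.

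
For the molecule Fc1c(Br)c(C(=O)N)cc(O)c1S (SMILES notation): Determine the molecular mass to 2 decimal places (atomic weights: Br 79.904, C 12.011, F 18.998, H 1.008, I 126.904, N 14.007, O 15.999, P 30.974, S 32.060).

First, the molecular formula is C7H5BrFNO2S (counting implicit H from valence).
  Br: 1 × 79.904 = 79.904
  C: 7 × 12.011 = 84.077
  F: 1 × 18.998 = 18.998
  H: 5 × 1.008 = 5.040
  N: 1 × 14.007 = 14.007
  O: 2 × 15.999 = 31.998
  S: 1 × 32.060 = 32.060
Sum: 1×79.904 + 7×12.011 + 1×18.998 + 5×1.008 + 1×14.007 + 2×15.999 + 1×32.060 = 266.084 → 266.08 g/mol.

266.08 g/mol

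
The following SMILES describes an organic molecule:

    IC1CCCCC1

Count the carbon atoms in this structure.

6

Count every carbon token in the SMILES (each C, including those in ring-closure positions and inside branches).
Carbon count: 6.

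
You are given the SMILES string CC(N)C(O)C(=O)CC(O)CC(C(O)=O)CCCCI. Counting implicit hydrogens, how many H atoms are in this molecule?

Walk through each heavy atom and fill implicit hydrogens from standard valence (C 4, N 3, O 2, S 2, halogen 1):
  atom 1: C, bond orders sum to 1 (valence 4) → 3 H
  atom 2: C, bond orders sum to 3 (valence 4) → 1 H
  atom 3: N, bond orders sum to 1 (valence 3) → 2 H
  atom 4: C, bond orders sum to 3 (valence 4) → 1 H
  atom 5: O, bond orders sum to 1 (valence 2) → 1 H
  atom 6: C, bond orders sum to 4 (valence 4) → 0 H
  atom 7: O, bond orders sum to 2 (valence 2) → 0 H
  atom 8: C, bond orders sum to 2 (valence 4) → 2 H
  atom 9: C, bond orders sum to 3 (valence 4) → 1 H
  atom 10: O, bond orders sum to 1 (valence 2) → 1 H
  atom 11: C, bond orders sum to 2 (valence 4) → 2 H
  atom 12: C, bond orders sum to 3 (valence 4) → 1 H
  atom 13: C, bond orders sum to 4 (valence 4) → 0 H
  atom 14: O, bond orders sum to 1 (valence 2) → 1 H
  atom 15: O, bond orders sum to 2 (valence 2) → 0 H
  atom 16: C, bond orders sum to 2 (valence 4) → 2 H
  atom 17: C, bond orders sum to 2 (valence 4) → 2 H
  atom 18: C, bond orders sum to 2 (valence 4) → 2 H
  atom 19: C, bond orders sum to 2 (valence 4) → 2 H
  atom 20: I (halogen, monovalent) → 0 H
Total hydrogens: 24.

24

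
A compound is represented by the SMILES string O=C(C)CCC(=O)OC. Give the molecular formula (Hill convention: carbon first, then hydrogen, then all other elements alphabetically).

Walk through each heavy atom and fill implicit hydrogens from standard valence (C 4, N 3, O 2, S 2, halogen 1):
  atom 1: O, bond orders sum to 2 (valence 2) → 0 H
  atom 2: C, bond orders sum to 4 (valence 4) → 0 H
  atom 3: C, bond orders sum to 1 (valence 4) → 3 H
  atom 4: C, bond orders sum to 2 (valence 4) → 2 H
  atom 5: C, bond orders sum to 2 (valence 4) → 2 H
  atom 6: C, bond orders sum to 4 (valence 4) → 0 H
  atom 7: O, bond orders sum to 2 (valence 2) → 0 H
  atom 8: O, bond orders sum to 2 (valence 2) → 0 H
  atom 9: C, bond orders sum to 1 (valence 4) → 3 H
Totals → C:6, H:10, O:3.

C6H10O3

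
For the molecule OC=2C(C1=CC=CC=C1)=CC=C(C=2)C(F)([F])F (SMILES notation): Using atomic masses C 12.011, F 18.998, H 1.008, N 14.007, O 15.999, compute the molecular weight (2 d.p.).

First, the molecular formula is C13H9F3O (counting implicit H from valence).
  C: 13 × 12.011 = 156.143
  F: 3 × 18.998 = 56.994
  H: 9 × 1.008 = 9.072
  O: 1 × 15.999 = 15.999
Sum: 13×12.011 + 3×18.998 + 9×1.008 + 1×15.999 = 238.208 → 238.21 g/mol.

238.21 g/mol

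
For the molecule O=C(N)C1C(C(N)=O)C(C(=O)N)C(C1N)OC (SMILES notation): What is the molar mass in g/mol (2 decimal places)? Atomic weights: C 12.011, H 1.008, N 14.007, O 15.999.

First, the molecular formula is C9H16N4O4 (counting implicit H from valence).
  C: 9 × 12.011 = 108.099
  H: 16 × 1.008 = 16.128
  N: 4 × 14.007 = 56.028
  O: 4 × 15.999 = 63.996
Sum: 9×12.011 + 16×1.008 + 4×14.007 + 4×15.999 = 244.251 → 244.25 g/mol.

244.25 g/mol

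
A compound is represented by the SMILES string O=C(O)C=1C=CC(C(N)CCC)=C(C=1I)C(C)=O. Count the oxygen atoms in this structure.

3

Scan the SMILES for O atoms (remember two-letter symbols like Cl and Br are single atoms).
Oxygen count: 3.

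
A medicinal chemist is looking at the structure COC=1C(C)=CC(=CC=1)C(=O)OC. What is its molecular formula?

C10H12O3

Walk through each heavy atom and fill implicit hydrogens from standard valence (C 4, N 3, O 2, S 2, halogen 1):
  atom 1: C, bond orders sum to 1 (valence 4) → 3 H
  atom 2: O, bond orders sum to 2 (valence 2) → 0 H
  atom 3: C, bond orders sum to 4 (valence 4) → 0 H
  atom 4: C, bond orders sum to 4 (valence 4) → 0 H
  atom 5: C, bond orders sum to 1 (valence 4) → 3 H
  atom 6: C, bond orders sum to 3 (valence 4) → 1 H
  atom 7: C, bond orders sum to 4 (valence 4) → 0 H
  atom 8: C, bond orders sum to 3 (valence 4) → 1 H
  atom 9: C, bond orders sum to 3 (valence 4) → 1 H
  atom 10: C, bond orders sum to 4 (valence 4) → 0 H
  atom 11: O, bond orders sum to 2 (valence 2) → 0 H
  atom 12: O, bond orders sum to 2 (valence 2) → 0 H
  atom 13: C, bond orders sum to 1 (valence 4) → 3 H
Totals → C:10, H:12, O:3.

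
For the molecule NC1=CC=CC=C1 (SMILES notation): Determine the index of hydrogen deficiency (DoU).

4

Molecular formula: C6H7N.
DoU = (2C + 2 + N − H − X) / 2, where X is the halogen count and O/S are ignored.
    = (2·6 + 2 + 1 − 7 − 0) / 2 = 8 / 2 = 4.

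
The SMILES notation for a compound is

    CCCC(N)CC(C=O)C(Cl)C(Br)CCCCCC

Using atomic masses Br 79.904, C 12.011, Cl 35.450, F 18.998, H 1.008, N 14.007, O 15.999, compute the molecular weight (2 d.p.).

First, the molecular formula is C15H29BrClNO (counting implicit H from valence).
  Br: 1 × 79.904 = 79.904
  C: 15 × 12.011 = 180.165
  Cl: 1 × 35.450 = 35.450
  H: 29 × 1.008 = 29.232
  N: 1 × 14.007 = 14.007
  O: 1 × 15.999 = 15.999
Sum: 1×79.904 + 15×12.011 + 1×35.450 + 29×1.008 + 1×14.007 + 1×15.999 = 354.757 → 354.76 g/mol.

354.76 g/mol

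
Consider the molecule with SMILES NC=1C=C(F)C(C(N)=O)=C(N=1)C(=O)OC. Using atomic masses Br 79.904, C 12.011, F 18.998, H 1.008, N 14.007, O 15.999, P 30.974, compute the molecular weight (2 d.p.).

First, the molecular formula is C8H8FN3O3 (counting implicit H from valence).
  C: 8 × 12.011 = 96.088
  F: 1 × 18.998 = 18.998
  H: 8 × 1.008 = 8.064
  N: 3 × 14.007 = 42.021
  O: 3 × 15.999 = 47.997
Sum: 8×12.011 + 1×18.998 + 8×1.008 + 3×14.007 + 3×15.999 = 213.168 → 213.17 g/mol.

213.17 g/mol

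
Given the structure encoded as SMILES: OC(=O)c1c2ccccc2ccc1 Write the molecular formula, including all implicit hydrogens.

Walk through each heavy atom and fill implicit hydrogens from standard valence (C 4, N 3, O 2, S 2, halogen 1); for lowercase aromatic atoms, an aromatic c carries 1 H when it has two neighbours and 0 H with three, and aromatic n carries 0 H:
  atom 1: O, bond orders sum to 1 (valence 2) → 1 H
  atom 2: C, bond orders sum to 4 (valence 4) → 0 H
  atom 3: O, bond orders sum to 2 (valence 2) → 0 H
  atom 4: aromatic c, 3 neighbours → 0 H
  atom 5: aromatic c, 3 neighbours → 0 H
  atom 6: aromatic c, 2 neighbours → 1 H
  atom 7: aromatic c, 2 neighbours → 1 H
  atom 8: aromatic c, 2 neighbours → 1 H
  atom 9: aromatic c, 2 neighbours → 1 H
  atom 10: aromatic c, 3 neighbours → 0 H
  atom 11: aromatic c, 2 neighbours → 1 H
  atom 12: aromatic c, 2 neighbours → 1 H
  atom 13: aromatic c, 2 neighbours → 1 H
Totals → C:11, H:8, O:2.

C11H8O2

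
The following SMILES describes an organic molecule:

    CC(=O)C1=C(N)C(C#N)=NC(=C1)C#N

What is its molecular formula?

C9H6N4O

Walk through each heavy atom and fill implicit hydrogens from standard valence (C 4, N 3, O 2, S 2, halogen 1):
  atom 1: C, bond orders sum to 1 (valence 4) → 3 H
  atom 2: C, bond orders sum to 4 (valence 4) → 0 H
  atom 3: O, bond orders sum to 2 (valence 2) → 0 H
  atom 4: C, bond orders sum to 4 (valence 4) → 0 H
  atom 5: C, bond orders sum to 4 (valence 4) → 0 H
  atom 6: N, bond orders sum to 1 (valence 3) → 2 H
  atom 7: C, bond orders sum to 4 (valence 4) → 0 H
  atom 8: C, bond orders sum to 4 (valence 4) → 0 H
  atom 9: N, bond orders sum to 3 (valence 3) → 0 H
  atom 10: N, bond orders sum to 3 (valence 3) → 0 H
  atom 11: C, bond orders sum to 4 (valence 4) → 0 H
  atom 12: C, bond orders sum to 3 (valence 4) → 1 H
  atom 13: C, bond orders sum to 4 (valence 4) → 0 H
  atom 14: N, bond orders sum to 3 (valence 3) → 0 H
Totals → C:9, H:6, N:4, O:1.
In Hill order: C9H6N4O.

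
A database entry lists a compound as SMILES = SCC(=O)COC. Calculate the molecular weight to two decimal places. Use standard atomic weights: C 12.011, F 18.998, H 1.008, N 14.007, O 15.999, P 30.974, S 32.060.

120.17 g/mol

First, the molecular formula is C4H8O2S (counting implicit H from valence).
  C: 4 × 12.011 = 48.044
  H: 8 × 1.008 = 8.064
  O: 2 × 15.999 = 31.998
  S: 1 × 32.060 = 32.060
Sum: 4×12.011 + 8×1.008 + 2×15.999 + 1×32.060 = 120.166 → 120.17 g/mol.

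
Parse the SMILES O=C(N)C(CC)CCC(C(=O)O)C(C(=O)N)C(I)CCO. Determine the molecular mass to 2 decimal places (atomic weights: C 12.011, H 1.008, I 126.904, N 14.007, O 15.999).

First, the molecular formula is C13H23IN2O5 (counting implicit H from valence).
  C: 13 × 12.011 = 156.143
  H: 23 × 1.008 = 23.184
  I: 1 × 126.904 = 126.904
  N: 2 × 14.007 = 28.014
  O: 5 × 15.999 = 79.995
Sum: 13×12.011 + 23×1.008 + 1×126.904 + 2×14.007 + 5×15.999 = 414.240 → 414.24 g/mol.

414.24 g/mol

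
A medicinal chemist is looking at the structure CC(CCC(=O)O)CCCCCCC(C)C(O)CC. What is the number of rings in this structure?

In SMILES, each pair of matching ring-closure digits denotes one ring-closing bond; the number of such bonds equals the number of independent rings.
Ring-closure bonds here: 0.

0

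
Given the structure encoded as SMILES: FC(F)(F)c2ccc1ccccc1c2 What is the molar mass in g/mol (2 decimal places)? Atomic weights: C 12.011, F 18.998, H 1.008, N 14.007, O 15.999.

First, the molecular formula is C11H7F3 (counting implicit H from valence).
  C: 11 × 12.011 = 132.121
  F: 3 × 18.998 = 56.994
  H: 7 × 1.008 = 7.056
Sum: 11×12.011 + 3×18.998 + 7×1.008 = 196.171 → 196.17 g/mol.

196.17 g/mol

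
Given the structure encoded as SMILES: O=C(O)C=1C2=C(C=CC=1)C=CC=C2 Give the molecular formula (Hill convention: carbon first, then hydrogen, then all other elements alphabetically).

Walk through each heavy atom and fill implicit hydrogens from standard valence (C 4, N 3, O 2, S 2, halogen 1):
  atom 1: O, bond orders sum to 2 (valence 2) → 0 H
  atom 2: C, bond orders sum to 4 (valence 4) → 0 H
  atom 3: O, bond orders sum to 1 (valence 2) → 1 H
  atom 4: C, bond orders sum to 4 (valence 4) → 0 H
  atom 5: C, bond orders sum to 4 (valence 4) → 0 H
  atom 6: C, bond orders sum to 4 (valence 4) → 0 H
  atom 7: C, bond orders sum to 3 (valence 4) → 1 H
  atom 8: C, bond orders sum to 3 (valence 4) → 1 H
  atom 9: C, bond orders sum to 3 (valence 4) → 1 H
  atom 10: C, bond orders sum to 3 (valence 4) → 1 H
  atom 11: C, bond orders sum to 3 (valence 4) → 1 H
  atom 12: C, bond orders sum to 3 (valence 4) → 1 H
  atom 13: C, bond orders sum to 3 (valence 4) → 1 H
Totals → C:11, H:8, O:2.

C11H8O2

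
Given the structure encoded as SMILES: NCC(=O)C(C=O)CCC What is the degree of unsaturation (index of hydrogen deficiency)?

Molecular formula: C7H13NO2.
DoU = (2C + 2 + N − H − X) / 2, where X is the halogen count and O/S are ignored.
    = (2·7 + 2 + 1 − 13 − 0) / 2 = 4 / 2 = 2.

2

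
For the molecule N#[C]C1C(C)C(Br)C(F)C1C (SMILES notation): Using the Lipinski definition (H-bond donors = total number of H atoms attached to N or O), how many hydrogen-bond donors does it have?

0

Donors: find every N or O and count the H atoms it carries.
  atom 1 (N): bond orders sum to 3 → 0 H
Lipinski HBD = 0.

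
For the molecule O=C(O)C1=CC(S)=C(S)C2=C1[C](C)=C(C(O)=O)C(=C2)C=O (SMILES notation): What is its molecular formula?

C14H10O5S2

Walk through each heavy atom and fill implicit hydrogens from standard valence (C 4, N 3, O 2, S 2, halogen 1):
  atom 1: O, bond orders sum to 2 (valence 2) → 0 H
  atom 2: C, bond orders sum to 4 (valence 4) → 0 H
  atom 3: O, bond orders sum to 1 (valence 2) → 1 H
  atom 4: C, bond orders sum to 4 (valence 4) → 0 H
  atom 5: C, bond orders sum to 3 (valence 4) → 1 H
  atom 6: C, bond orders sum to 4 (valence 4) → 0 H
  atom 7: S, bond orders sum to 1 (valence 2) → 1 H
  atom 8: C, bond orders sum to 4 (valence 4) → 0 H
  atom 9: S, bond orders sum to 1 (valence 2) → 1 H
  atom 10: C, bond orders sum to 4 (valence 4) → 0 H
  atom 11: C, bond orders sum to 4 (valence 4) → 0 H
  atom 12: C with explicit H count 0
  atom 13: C, bond orders sum to 1 (valence 4) → 3 H
  atom 14: C, bond orders sum to 4 (valence 4) → 0 H
  atom 15: C, bond orders sum to 4 (valence 4) → 0 H
  atom 16: O, bond orders sum to 1 (valence 2) → 1 H
  atom 17: O, bond orders sum to 2 (valence 2) → 0 H
  atom 18: C, bond orders sum to 4 (valence 4) → 0 H
  atom 19: C, bond orders sum to 3 (valence 4) → 1 H
  atom 20: C, bond orders sum to 3 (valence 4) → 1 H
  atom 21: O, bond orders sum to 2 (valence 2) → 0 H
Totals → C:14, H:10, O:5, S:2.
In Hill order: C14H10O5S2.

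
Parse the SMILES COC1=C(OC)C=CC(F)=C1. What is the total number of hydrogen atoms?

Walk through each heavy atom and fill implicit hydrogens from standard valence (C 4, N 3, O 2, S 2, halogen 1):
  atom 1: C, bond orders sum to 1 (valence 4) → 3 H
  atom 2: O, bond orders sum to 2 (valence 2) → 0 H
  atom 3: C, bond orders sum to 4 (valence 4) → 0 H
  atom 4: C, bond orders sum to 4 (valence 4) → 0 H
  atom 5: O, bond orders sum to 2 (valence 2) → 0 H
  atom 6: C, bond orders sum to 1 (valence 4) → 3 H
  atom 7: C, bond orders sum to 3 (valence 4) → 1 H
  atom 8: C, bond orders sum to 3 (valence 4) → 1 H
  atom 9: C, bond orders sum to 4 (valence 4) → 0 H
  atom 10: F (halogen, monovalent) → 0 H
  atom 11: C, bond orders sum to 3 (valence 4) → 1 H
Total hydrogens: 9.

9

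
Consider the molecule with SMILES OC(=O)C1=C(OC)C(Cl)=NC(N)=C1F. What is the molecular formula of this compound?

C7H6ClFN2O3

Walk through each heavy atom and fill implicit hydrogens from standard valence (C 4, N 3, O 2, S 2, halogen 1):
  atom 1: O, bond orders sum to 1 (valence 2) → 1 H
  atom 2: C, bond orders sum to 4 (valence 4) → 0 H
  atom 3: O, bond orders sum to 2 (valence 2) → 0 H
  atom 4: C, bond orders sum to 4 (valence 4) → 0 H
  atom 5: C, bond orders sum to 4 (valence 4) → 0 H
  atom 6: O, bond orders sum to 2 (valence 2) → 0 H
  atom 7: C, bond orders sum to 1 (valence 4) → 3 H
  atom 8: C, bond orders sum to 4 (valence 4) → 0 H
  atom 9: Cl (halogen, monovalent) → 0 H
  atom 10: N, bond orders sum to 3 (valence 3) → 0 H
  atom 11: C, bond orders sum to 4 (valence 4) → 0 H
  atom 12: N, bond orders sum to 1 (valence 3) → 2 H
  atom 13: C, bond orders sum to 4 (valence 4) → 0 H
  atom 14: F (halogen, monovalent) → 0 H
Totals → C:7, H:6, Cl:1, F:1, N:2, O:3.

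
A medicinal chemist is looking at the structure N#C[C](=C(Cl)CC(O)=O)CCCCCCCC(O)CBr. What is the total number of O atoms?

3

Scan the SMILES for O atoms (remember two-letter symbols like Cl and Br are single atoms).
Oxygen count: 3.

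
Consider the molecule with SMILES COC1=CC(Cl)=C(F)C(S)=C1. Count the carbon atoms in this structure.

Count every carbon token in the SMILES (each C, including those in ring-closure positions and inside branches).
Carbon count: 7.

7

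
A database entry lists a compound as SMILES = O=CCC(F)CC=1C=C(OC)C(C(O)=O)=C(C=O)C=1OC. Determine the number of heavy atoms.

Every atom symbol written in the SMILES (organic subset) is one heavy atom; implicit H are not written.
Heavy atoms by element → C:14, F:1, O:6.
Total: 21.

21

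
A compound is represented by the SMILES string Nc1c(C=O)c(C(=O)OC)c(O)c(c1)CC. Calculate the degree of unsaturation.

Molecular formula: C11H13NO4.
DoU = (2C + 2 + N − H − X) / 2, where X is the halogen count and O/S are ignored.
    = (2·11 + 2 + 1 − 13 − 0) / 2 = 12 / 2 = 6.

6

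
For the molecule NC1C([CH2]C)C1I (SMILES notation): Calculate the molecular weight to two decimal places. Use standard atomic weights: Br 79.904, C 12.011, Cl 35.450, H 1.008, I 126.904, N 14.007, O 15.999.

First, the molecular formula is C5H10IN (counting implicit H from valence).
  C: 5 × 12.011 = 60.055
  H: 10 × 1.008 = 10.080
  I: 1 × 126.904 = 126.904
  N: 1 × 14.007 = 14.007
Sum: 5×12.011 + 10×1.008 + 1×126.904 + 1×14.007 = 211.046 → 211.05 g/mol.

211.05 g/mol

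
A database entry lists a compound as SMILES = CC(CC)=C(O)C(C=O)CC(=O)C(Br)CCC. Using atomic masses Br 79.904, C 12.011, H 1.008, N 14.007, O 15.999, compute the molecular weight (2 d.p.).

First, the molecular formula is C13H21BrO3 (counting implicit H from valence).
  Br: 1 × 79.904 = 79.904
  C: 13 × 12.011 = 156.143
  H: 21 × 1.008 = 21.168
  O: 3 × 15.999 = 47.997
Sum: 1×79.904 + 13×12.011 + 21×1.008 + 3×15.999 = 305.212 → 305.21 g/mol.

305.21 g/mol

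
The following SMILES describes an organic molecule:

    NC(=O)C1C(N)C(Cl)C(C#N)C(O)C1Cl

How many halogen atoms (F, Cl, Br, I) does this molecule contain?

2

Halogen atoms appear at heavy-atom positions 8, 15 (2×Cl).
Other groups present: 1 amide, 1 hydroxyl, 1 nitrile, 1 primary amine.
Halogen count: 2.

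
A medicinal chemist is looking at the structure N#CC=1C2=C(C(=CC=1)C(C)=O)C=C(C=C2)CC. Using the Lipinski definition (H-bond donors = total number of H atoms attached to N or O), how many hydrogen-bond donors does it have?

0

Donors: find every N or O and count the H atoms it carries.
  atom 1 (N): bond orders sum to 3 → 0 H
  atom 11 (O): bond orders sum to 2 → 0 H
Lipinski HBD = 0.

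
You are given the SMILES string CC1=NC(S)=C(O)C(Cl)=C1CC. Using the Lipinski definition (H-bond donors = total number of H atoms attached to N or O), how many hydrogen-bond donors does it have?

1

Donors: find every N or O and count the H atoms it carries.
  atom 3 (N): bond orders sum to 3 → 0 H
  atom 7 (O): bond orders sum to 1 → 1 H
Lipinski HBD = 1.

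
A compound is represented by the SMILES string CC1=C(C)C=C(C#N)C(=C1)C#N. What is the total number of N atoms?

Scan the SMILES for N atoms (remember two-letter symbols like Cl and Br are single atoms).
Nitrogen count: 2.

2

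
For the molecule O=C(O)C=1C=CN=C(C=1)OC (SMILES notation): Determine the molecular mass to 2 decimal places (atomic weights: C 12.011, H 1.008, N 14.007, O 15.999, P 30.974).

153.14 g/mol

First, the molecular formula is C7H7NO3 (counting implicit H from valence).
  C: 7 × 12.011 = 84.077
  H: 7 × 1.008 = 7.056
  N: 1 × 14.007 = 14.007
  O: 3 × 15.999 = 47.997
Sum: 7×12.011 + 7×1.008 + 1×14.007 + 3×15.999 = 153.137 → 153.14 g/mol.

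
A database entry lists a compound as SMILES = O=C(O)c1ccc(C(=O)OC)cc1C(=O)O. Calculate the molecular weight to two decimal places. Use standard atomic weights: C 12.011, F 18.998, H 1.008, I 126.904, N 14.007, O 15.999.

224.17 g/mol

First, the molecular formula is C10H8O6 (counting implicit H from valence).
  C: 10 × 12.011 = 120.110
  H: 8 × 1.008 = 8.064
  O: 6 × 15.999 = 95.994
Sum: 10×12.011 + 8×1.008 + 6×15.999 = 224.168 → 224.17 g/mol.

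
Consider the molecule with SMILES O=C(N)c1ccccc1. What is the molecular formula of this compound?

Walk through each heavy atom and fill implicit hydrogens from standard valence (C 4, N 3, O 2, S 2, halogen 1); for lowercase aromatic atoms, an aromatic c carries 1 H when it has two neighbours and 0 H with three, and aromatic n carries 0 H:
  atom 1: O, bond orders sum to 2 (valence 2) → 0 H
  atom 2: C, bond orders sum to 4 (valence 4) → 0 H
  atom 3: N, bond orders sum to 1 (valence 3) → 2 H
  atom 4: aromatic c, 3 neighbours → 0 H
  atom 5: aromatic c, 2 neighbours → 1 H
  atom 6: aromatic c, 2 neighbours → 1 H
  atom 7: aromatic c, 2 neighbours → 1 H
  atom 8: aromatic c, 2 neighbours → 1 H
  atom 9: aromatic c, 2 neighbours → 1 H
Totals → C:7, H:7, N:1, O:1.
In Hill order: C7H7NO.

C7H7NO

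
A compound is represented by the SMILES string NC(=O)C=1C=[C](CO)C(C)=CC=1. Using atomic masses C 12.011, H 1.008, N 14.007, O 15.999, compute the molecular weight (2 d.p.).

165.19 g/mol

First, the molecular formula is C9H11NO2 (counting implicit H from valence).
  C: 9 × 12.011 = 108.099
  H: 11 × 1.008 = 11.088
  N: 1 × 14.007 = 14.007
  O: 2 × 15.999 = 31.998
Sum: 9×12.011 + 11×1.008 + 1×14.007 + 2×15.999 = 165.192 → 165.19 g/mol.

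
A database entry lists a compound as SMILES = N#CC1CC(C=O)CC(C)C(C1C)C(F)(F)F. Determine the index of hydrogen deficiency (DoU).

Degree of unsaturation = (number of rings) + (number of π bonds).
Ring closures in the SMILES: 1.
π bonds: 1 double bond (each 1 DoU), 1 triple bond (each 2 DoU) → 3 DoU from unsaturation.
Total DoU = 1 + 3 = 4.

4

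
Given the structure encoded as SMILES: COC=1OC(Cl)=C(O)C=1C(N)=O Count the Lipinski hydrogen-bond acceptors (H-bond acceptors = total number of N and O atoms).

5

N atoms: 1; O atoms: 4.
Lipinski HBA = 1 + 4 = 5.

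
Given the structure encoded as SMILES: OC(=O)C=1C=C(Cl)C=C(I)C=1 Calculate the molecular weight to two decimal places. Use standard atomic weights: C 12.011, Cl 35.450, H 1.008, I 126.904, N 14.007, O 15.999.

First, the molecular formula is C7H4ClIO2 (counting implicit H from valence).
  C: 7 × 12.011 = 84.077
  Cl: 1 × 35.450 = 35.450
  H: 4 × 1.008 = 4.032
  I: 1 × 126.904 = 126.904
  O: 2 × 15.999 = 31.998
Sum: 7×12.011 + 1×35.450 + 4×1.008 + 1×126.904 + 2×15.999 = 282.461 → 282.46 g/mol.

282.46 g/mol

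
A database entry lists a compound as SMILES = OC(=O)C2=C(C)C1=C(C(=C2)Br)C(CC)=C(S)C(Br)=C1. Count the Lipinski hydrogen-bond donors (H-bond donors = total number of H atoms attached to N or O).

Donors: find every N or O and count the H atoms it carries.
  atom 1 (O): bond orders sum to 1 → 1 H
  atom 3 (O): bond orders sum to 2 → 0 H
Lipinski HBD = 1.

1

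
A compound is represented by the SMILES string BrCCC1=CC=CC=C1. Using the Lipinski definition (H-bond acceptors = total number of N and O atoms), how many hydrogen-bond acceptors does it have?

N atoms: 0; O atoms: 0.
Lipinski HBA = 0 + 0 = 0.

0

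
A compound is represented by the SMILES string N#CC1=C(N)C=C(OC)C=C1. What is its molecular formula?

Walk through each heavy atom and fill implicit hydrogens from standard valence (C 4, N 3, O 2, S 2, halogen 1):
  atom 1: N, bond orders sum to 3 (valence 3) → 0 H
  atom 2: C, bond orders sum to 4 (valence 4) → 0 H
  atom 3: C, bond orders sum to 4 (valence 4) → 0 H
  atom 4: C, bond orders sum to 4 (valence 4) → 0 H
  atom 5: N, bond orders sum to 1 (valence 3) → 2 H
  atom 6: C, bond orders sum to 3 (valence 4) → 1 H
  atom 7: C, bond orders sum to 4 (valence 4) → 0 H
  atom 8: O, bond orders sum to 2 (valence 2) → 0 H
  atom 9: C, bond orders sum to 1 (valence 4) → 3 H
  atom 10: C, bond orders sum to 3 (valence 4) → 1 H
  atom 11: C, bond orders sum to 3 (valence 4) → 1 H
Totals → C:8, H:8, N:2, O:1.

C8H8N2O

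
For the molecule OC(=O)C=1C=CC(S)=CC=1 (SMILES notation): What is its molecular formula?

Walk through each heavy atom and fill implicit hydrogens from standard valence (C 4, N 3, O 2, S 2, halogen 1):
  atom 1: O, bond orders sum to 1 (valence 2) → 1 H
  atom 2: C, bond orders sum to 4 (valence 4) → 0 H
  atom 3: O, bond orders sum to 2 (valence 2) → 0 H
  atom 4: C, bond orders sum to 4 (valence 4) → 0 H
  atom 5: C, bond orders sum to 3 (valence 4) → 1 H
  atom 6: C, bond orders sum to 3 (valence 4) → 1 H
  atom 7: C, bond orders sum to 4 (valence 4) → 0 H
  atom 8: S, bond orders sum to 1 (valence 2) → 1 H
  atom 9: C, bond orders sum to 3 (valence 4) → 1 H
  atom 10: C, bond orders sum to 3 (valence 4) → 1 H
Totals → C:7, H:6, O:2, S:1.

C7H6O2S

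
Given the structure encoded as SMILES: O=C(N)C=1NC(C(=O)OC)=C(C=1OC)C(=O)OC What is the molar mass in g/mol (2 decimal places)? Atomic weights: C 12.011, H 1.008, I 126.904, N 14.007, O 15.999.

256.21 g/mol

First, the molecular formula is C10H12N2O6 (counting implicit H from valence).
  C: 10 × 12.011 = 120.110
  H: 12 × 1.008 = 12.096
  N: 2 × 14.007 = 28.014
  O: 6 × 15.999 = 95.994
Sum: 10×12.011 + 12×1.008 + 2×14.007 + 6×15.999 = 256.214 → 256.21 g/mol.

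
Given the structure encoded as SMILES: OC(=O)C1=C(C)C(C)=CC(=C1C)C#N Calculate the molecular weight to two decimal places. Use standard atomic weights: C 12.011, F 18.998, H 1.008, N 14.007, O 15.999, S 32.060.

189.21 g/mol

First, the molecular formula is C11H11NO2 (counting implicit H from valence).
  C: 11 × 12.011 = 132.121
  H: 11 × 1.008 = 11.088
  N: 1 × 14.007 = 14.007
  O: 2 × 15.999 = 31.998
Sum: 11×12.011 + 11×1.008 + 1×14.007 + 2×15.999 = 189.214 → 189.21 g/mol.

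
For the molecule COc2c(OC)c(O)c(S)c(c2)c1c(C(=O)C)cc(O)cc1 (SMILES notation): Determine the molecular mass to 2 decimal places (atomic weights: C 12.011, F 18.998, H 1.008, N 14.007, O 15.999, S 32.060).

320.36 g/mol

First, the molecular formula is C16H16O5S (counting implicit H from valence).
  C: 16 × 12.011 = 192.176
  H: 16 × 1.008 = 16.128
  O: 5 × 15.999 = 79.995
  S: 1 × 32.060 = 32.060
Sum: 16×12.011 + 16×1.008 + 5×15.999 + 1×32.060 = 320.359 → 320.36 g/mol.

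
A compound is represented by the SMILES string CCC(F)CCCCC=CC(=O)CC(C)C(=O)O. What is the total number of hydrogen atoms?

Walk through each heavy atom and fill implicit hydrogens from standard valence (C 4, N 3, O 2, S 2, halogen 1):
  atom 1: C, bond orders sum to 1 (valence 4) → 3 H
  atom 2: C, bond orders sum to 2 (valence 4) → 2 H
  atom 3: C, bond orders sum to 3 (valence 4) → 1 H
  atom 4: F (halogen, monovalent) → 0 H
  atom 5: C, bond orders sum to 2 (valence 4) → 2 H
  atom 6: C, bond orders sum to 2 (valence 4) → 2 H
  atom 7: C, bond orders sum to 2 (valence 4) → 2 H
  atom 8: C, bond orders sum to 2 (valence 4) → 2 H
  atom 9: C, bond orders sum to 3 (valence 4) → 1 H
  atom 10: C, bond orders sum to 3 (valence 4) → 1 H
  atom 11: C, bond orders sum to 4 (valence 4) → 0 H
  atom 12: O, bond orders sum to 2 (valence 2) → 0 H
  atom 13: C, bond orders sum to 2 (valence 4) → 2 H
  atom 14: C, bond orders sum to 3 (valence 4) → 1 H
  atom 15: C, bond orders sum to 1 (valence 4) → 3 H
  atom 16: C, bond orders sum to 4 (valence 4) → 0 H
  atom 17: O, bond orders sum to 2 (valence 2) → 0 H
  atom 18: O, bond orders sum to 1 (valence 2) → 1 H
Total hydrogens: 23.

23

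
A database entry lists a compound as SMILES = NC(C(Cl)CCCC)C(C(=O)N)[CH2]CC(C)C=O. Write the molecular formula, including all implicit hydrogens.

C13H25ClN2O2

Walk through each heavy atom and fill implicit hydrogens from standard valence (C 4, N 3, O 2, S 2, halogen 1):
  atom 1: N, bond orders sum to 1 (valence 3) → 2 H
  atom 2: C, bond orders sum to 3 (valence 4) → 1 H
  atom 3: C, bond orders sum to 3 (valence 4) → 1 H
  atom 4: Cl (halogen, monovalent) → 0 H
  atom 5: C, bond orders sum to 2 (valence 4) → 2 H
  atom 6: C, bond orders sum to 2 (valence 4) → 2 H
  atom 7: C, bond orders sum to 2 (valence 4) → 2 H
  atom 8: C, bond orders sum to 1 (valence 4) → 3 H
  atom 9: C, bond orders sum to 3 (valence 4) → 1 H
  atom 10: C, bond orders sum to 4 (valence 4) → 0 H
  atom 11: O, bond orders sum to 2 (valence 2) → 0 H
  atom 12: N, bond orders sum to 1 (valence 3) → 2 H
  atom 13: C with explicit H count 2
  atom 14: C, bond orders sum to 2 (valence 4) → 2 H
  atom 15: C, bond orders sum to 3 (valence 4) → 1 H
  atom 16: C, bond orders sum to 1 (valence 4) → 3 H
  atom 17: C, bond orders sum to 3 (valence 4) → 1 H
  atom 18: O, bond orders sum to 2 (valence 2) → 0 H
Totals → C:13, H:25, Cl:1, N:2, O:2.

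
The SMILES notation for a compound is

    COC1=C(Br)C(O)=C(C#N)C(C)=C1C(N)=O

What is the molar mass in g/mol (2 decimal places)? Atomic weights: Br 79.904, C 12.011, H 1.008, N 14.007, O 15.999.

285.10 g/mol

First, the molecular formula is C10H9BrN2O3 (counting implicit H from valence).
  Br: 1 × 79.904 = 79.904
  C: 10 × 12.011 = 120.110
  H: 9 × 1.008 = 9.072
  N: 2 × 14.007 = 28.014
  O: 3 × 15.999 = 47.997
Sum: 1×79.904 + 10×12.011 + 9×1.008 + 2×14.007 + 3×15.999 = 285.097 → 285.10 g/mol.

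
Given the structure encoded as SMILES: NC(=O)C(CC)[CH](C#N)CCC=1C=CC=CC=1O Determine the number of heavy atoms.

18

Every atom symbol written in the SMILES (organic subset) is one heavy atom; implicit H are not written.
Heavy atoms by element → C:14, N:2, O:2.
Total: 18.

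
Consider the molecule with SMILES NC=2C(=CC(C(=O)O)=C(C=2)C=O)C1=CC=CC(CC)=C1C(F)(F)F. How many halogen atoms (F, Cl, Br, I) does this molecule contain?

3

Halogen atoms appear at heavy-atom positions 22, 23, 24 (3×F).
Other groups present: 1 aldehyde, 1 carboxylic acid, 1 primary amine.
Halogen count: 3.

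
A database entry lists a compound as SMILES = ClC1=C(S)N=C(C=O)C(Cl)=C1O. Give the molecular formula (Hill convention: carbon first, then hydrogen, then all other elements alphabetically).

Walk through each heavy atom and fill implicit hydrogens from standard valence (C 4, N 3, O 2, S 2, halogen 1):
  atom 1: Cl (halogen, monovalent) → 0 H
  atom 2: C, bond orders sum to 4 (valence 4) → 0 H
  atom 3: C, bond orders sum to 4 (valence 4) → 0 H
  atom 4: S, bond orders sum to 1 (valence 2) → 1 H
  atom 5: N, bond orders sum to 3 (valence 3) → 0 H
  atom 6: C, bond orders sum to 4 (valence 4) → 0 H
  atom 7: C, bond orders sum to 3 (valence 4) → 1 H
  atom 8: O, bond orders sum to 2 (valence 2) → 0 H
  atom 9: C, bond orders sum to 4 (valence 4) → 0 H
  atom 10: Cl (halogen, monovalent) → 0 H
  atom 11: C, bond orders sum to 4 (valence 4) → 0 H
  atom 12: O, bond orders sum to 1 (valence 2) → 1 H
Totals → C:6, H:3, Cl:2, N:1, O:2, S:1.

C6H3Cl2NO2S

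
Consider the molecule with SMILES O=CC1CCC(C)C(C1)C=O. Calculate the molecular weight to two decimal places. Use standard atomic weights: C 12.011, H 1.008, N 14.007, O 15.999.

First, the molecular formula is C9H14O2 (counting implicit H from valence).
  C: 9 × 12.011 = 108.099
  H: 14 × 1.008 = 14.112
  O: 2 × 15.999 = 31.998
Sum: 9×12.011 + 14×1.008 + 2×15.999 = 154.209 → 154.21 g/mol.

154.21 g/mol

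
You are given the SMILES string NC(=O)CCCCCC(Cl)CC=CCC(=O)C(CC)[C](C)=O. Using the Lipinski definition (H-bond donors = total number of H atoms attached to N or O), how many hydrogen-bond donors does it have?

Donors: find every N or O and count the H atoms it carries.
  atom 1 (N): bond orders sum to 1 → 2 H
  atom 3 (O): bond orders sum to 2 → 0 H
  atom 16 (O): bond orders sum to 2 → 0 H
  atom 22 (O): bond orders sum to 2 → 0 H
Lipinski HBD = 2.

2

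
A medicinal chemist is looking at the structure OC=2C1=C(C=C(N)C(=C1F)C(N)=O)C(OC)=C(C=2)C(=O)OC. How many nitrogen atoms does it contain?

Scan the SMILES for N atoms (remember two-letter symbols like Cl and Br are single atoms).
Nitrogen count: 2.

2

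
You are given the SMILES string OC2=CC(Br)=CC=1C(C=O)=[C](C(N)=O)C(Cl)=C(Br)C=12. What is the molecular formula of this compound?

Walk through each heavy atom and fill implicit hydrogens from standard valence (C 4, N 3, O 2, S 2, halogen 1):
  atom 1: O, bond orders sum to 1 (valence 2) → 1 H
  atom 2: C, bond orders sum to 4 (valence 4) → 0 H
  atom 3: C, bond orders sum to 3 (valence 4) → 1 H
  atom 4: C, bond orders sum to 4 (valence 4) → 0 H
  atom 5: Br (halogen, monovalent) → 0 H
  atom 6: C, bond orders sum to 3 (valence 4) → 1 H
  atom 7: C, bond orders sum to 4 (valence 4) → 0 H
  atom 8: C, bond orders sum to 4 (valence 4) → 0 H
  atom 9: C, bond orders sum to 3 (valence 4) → 1 H
  atom 10: O, bond orders sum to 2 (valence 2) → 0 H
  atom 11: C with explicit H count 0
  atom 12: C, bond orders sum to 4 (valence 4) → 0 H
  atom 13: N, bond orders sum to 1 (valence 3) → 2 H
  atom 14: O, bond orders sum to 2 (valence 2) → 0 H
  atom 15: C, bond orders sum to 4 (valence 4) → 0 H
  atom 16: Cl (halogen, monovalent) → 0 H
  atom 17: C, bond orders sum to 4 (valence 4) → 0 H
  atom 18: Br (halogen, monovalent) → 0 H
  atom 19: C, bond orders sum to 4 (valence 4) → 0 H
Totals → C:12, H:6, Br:2, Cl:1, N:1, O:3.
In Hill order: C12H6Br2ClNO3.

C12H6Br2ClNO3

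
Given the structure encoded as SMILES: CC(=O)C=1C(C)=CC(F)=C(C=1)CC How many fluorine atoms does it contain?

Scan the SMILES for F atoms (remember two-letter symbols like Cl and Br are single atoms).
Fluorine count: 1.

1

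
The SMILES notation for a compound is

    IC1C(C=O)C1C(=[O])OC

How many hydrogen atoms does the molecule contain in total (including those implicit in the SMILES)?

7

Walk through each heavy atom and fill implicit hydrogens from standard valence (C 4, N 3, O 2, S 2, halogen 1):
  atom 1: I (halogen, monovalent) → 0 H
  atom 2: C, bond orders sum to 3 (valence 4) → 1 H
  atom 3: C, bond orders sum to 3 (valence 4) → 1 H
  atom 4: C, bond orders sum to 3 (valence 4) → 1 H
  atom 5: O, bond orders sum to 2 (valence 2) → 0 H
  atom 6: C, bond orders sum to 3 (valence 4) → 1 H
  atom 7: C, bond orders sum to 4 (valence 4) → 0 H
  atom 8: O with explicit H count 0
  atom 9: O, bond orders sum to 2 (valence 2) → 0 H
  atom 10: C, bond orders sum to 1 (valence 4) → 3 H
Total hydrogens: 7.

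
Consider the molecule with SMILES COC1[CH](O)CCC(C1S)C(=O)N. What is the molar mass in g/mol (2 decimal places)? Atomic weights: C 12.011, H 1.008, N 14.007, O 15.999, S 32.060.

205.27 g/mol

First, the molecular formula is C8H15NO3S (counting implicit H from valence).
  C: 8 × 12.011 = 96.088
  H: 15 × 1.008 = 15.120
  N: 1 × 14.007 = 14.007
  O: 3 × 15.999 = 47.997
  S: 1 × 32.060 = 32.060
Sum: 8×12.011 + 15×1.008 + 1×14.007 + 3×15.999 + 1×32.060 = 205.272 → 205.27 g/mol.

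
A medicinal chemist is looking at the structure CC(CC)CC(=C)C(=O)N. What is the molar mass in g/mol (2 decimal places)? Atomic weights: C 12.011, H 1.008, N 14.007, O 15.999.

141.21 g/mol

First, the molecular formula is C8H15NO (counting implicit H from valence).
  C: 8 × 12.011 = 96.088
  H: 15 × 1.008 = 15.120
  N: 1 × 14.007 = 14.007
  O: 1 × 15.999 = 15.999
Sum: 8×12.011 + 15×1.008 + 1×14.007 + 1×15.999 = 141.214 → 141.21 g/mol.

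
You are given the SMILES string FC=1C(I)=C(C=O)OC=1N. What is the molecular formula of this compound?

C5H3FINO2

Walk through each heavy atom and fill implicit hydrogens from standard valence (C 4, N 3, O 2, S 2, halogen 1):
  atom 1: F (halogen, monovalent) → 0 H
  atom 2: C, bond orders sum to 4 (valence 4) → 0 H
  atom 3: C, bond orders sum to 4 (valence 4) → 0 H
  atom 4: I (halogen, monovalent) → 0 H
  atom 5: C, bond orders sum to 4 (valence 4) → 0 H
  atom 6: C, bond orders sum to 3 (valence 4) → 1 H
  atom 7: O, bond orders sum to 2 (valence 2) → 0 H
  atom 8: O, bond orders sum to 2 (valence 2) → 0 H
  atom 9: C, bond orders sum to 4 (valence 4) → 0 H
  atom 10: N, bond orders sum to 1 (valence 3) → 2 H
Totals → C:5, H:3, F:1, I:1, N:1, O:2.
In Hill order: C5H3FINO2.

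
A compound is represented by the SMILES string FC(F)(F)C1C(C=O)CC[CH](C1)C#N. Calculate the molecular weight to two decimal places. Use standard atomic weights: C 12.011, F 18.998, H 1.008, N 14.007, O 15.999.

First, the molecular formula is C9H10F3NO (counting implicit H from valence).
  C: 9 × 12.011 = 108.099
  F: 3 × 18.998 = 56.994
  H: 10 × 1.008 = 10.080
  N: 1 × 14.007 = 14.007
  O: 1 × 15.999 = 15.999
Sum: 9×12.011 + 3×18.998 + 10×1.008 + 1×14.007 + 1×15.999 = 205.179 → 205.18 g/mol.

205.18 g/mol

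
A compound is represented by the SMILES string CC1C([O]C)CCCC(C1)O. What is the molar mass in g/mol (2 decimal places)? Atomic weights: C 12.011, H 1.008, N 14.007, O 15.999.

First, the molecular formula is C9H18O2 (counting implicit H from valence).
  C: 9 × 12.011 = 108.099
  H: 18 × 1.008 = 18.144
  O: 2 × 15.999 = 31.998
Sum: 9×12.011 + 18×1.008 + 2×15.999 = 158.241 → 158.24 g/mol.

158.24 g/mol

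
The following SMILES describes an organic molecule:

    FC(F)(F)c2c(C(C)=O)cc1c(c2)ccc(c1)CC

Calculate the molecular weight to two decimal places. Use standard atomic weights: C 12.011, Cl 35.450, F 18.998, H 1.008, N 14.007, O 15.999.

First, the molecular formula is C15H13F3O (counting implicit H from valence).
  C: 15 × 12.011 = 180.165
  F: 3 × 18.998 = 56.994
  H: 13 × 1.008 = 13.104
  O: 1 × 15.999 = 15.999
Sum: 15×12.011 + 3×18.998 + 13×1.008 + 1×15.999 = 266.262 → 266.26 g/mol.

266.26 g/mol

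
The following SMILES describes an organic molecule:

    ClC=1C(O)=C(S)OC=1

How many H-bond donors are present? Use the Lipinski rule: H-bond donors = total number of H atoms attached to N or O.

Donors: find every N or O and count the H atoms it carries.
  atom 4 (O): bond orders sum to 1 → 1 H
  atom 7 (O): bond orders sum to 2 → 0 H
Lipinski HBD = 1.

1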